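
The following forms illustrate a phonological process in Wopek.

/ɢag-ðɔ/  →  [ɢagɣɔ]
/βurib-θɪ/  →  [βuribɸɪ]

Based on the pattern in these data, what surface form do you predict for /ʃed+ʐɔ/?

[ʃedzɔ]

The data show progressive place assimilation: /ð/ → [ɣ] after /g/; /θ/ → [ɸ] after /b/. In each pair only place changes, matching the preceding consonant, while manner and voice stay constant.
The rule targets /ʐ/ (voiced retroflex fricative), which sits after the trigger /d/ (alveolar).
A voiced alveolar fricative is [z], so the surface segment is [z].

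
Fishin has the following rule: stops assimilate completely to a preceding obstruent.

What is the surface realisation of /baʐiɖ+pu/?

/p/ is the segment targeted by the rule; it sits immediately after /ɖ/, so it assimilates completely and surfaces as [ɖ].

[baʐiɖɖu]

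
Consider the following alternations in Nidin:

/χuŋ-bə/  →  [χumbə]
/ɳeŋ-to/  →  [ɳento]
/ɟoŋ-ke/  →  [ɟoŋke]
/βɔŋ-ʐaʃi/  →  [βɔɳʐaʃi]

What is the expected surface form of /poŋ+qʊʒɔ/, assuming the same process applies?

The data show regressive place assimilation: /ŋ/ → [m] before /b/; /ŋ/ → [n] before /t/; /ŋ/ → [ɳ] before /ʐ/. In each pair only place changes, matching the following consonant, while manner and voice stay constant.
No alternation appears in [ɟoŋke]: there the adjacent consonants already agree in place (/ŋ/ and /k/ are both velar), so this form is consistent with the same rule.
/ŋ/ is a voiced velar nasal. The following trigger /q/ is uvular, so /ŋ/ must become uvular as well.
A voiced uvular nasal is [ɴ], so the surface segment is [ɴ].

[poɴqʊʒɔ]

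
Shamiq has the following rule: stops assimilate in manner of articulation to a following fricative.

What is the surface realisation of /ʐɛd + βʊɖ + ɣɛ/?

The rule targets /d/ (voiced alveolar stop), which sits before the trigger /β/ (fricative).
The voiced alveolar fricative is [z], so /d/ → [z].
The same rule applies at the second boundary: /ɖ/ → [ʐ] next to /ɣ/.

[ʐɛzβʊʐɣɛ]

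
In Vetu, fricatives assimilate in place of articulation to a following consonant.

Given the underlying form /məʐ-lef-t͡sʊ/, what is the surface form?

/ʐ/ is a voiced retroflex fricative. The following trigger /l/ is alveolar, so /ʐ/ must become alveolar as well.
Changing only its place to alveolar gives [z] — the voiced alveolar fricative.
The same rule applies at the second boundary: /f/ → [s] next to /t͡s/.

[məzlest͡sʊ]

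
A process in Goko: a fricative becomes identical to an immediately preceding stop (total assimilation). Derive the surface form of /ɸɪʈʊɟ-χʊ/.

[ɸɪʈʊɟɟʊ]

/χ/ is the segment targeted by the rule; it sits immediately after /ɟ/, so it assimilates completely and surfaces as [ɟ].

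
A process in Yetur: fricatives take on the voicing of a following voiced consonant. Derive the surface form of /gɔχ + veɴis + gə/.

[gɔʁveɴizgə]

/χ/ is a voiceless uvular fricative. The following trigger /v/ is voiced, so /χ/ must become voiced as well.
Changing only its voicing to voiced gives [ʁ] — the voiced uvular fricative.
At the second juncture, /s/ likewise becomes [z] adjacent to /g/.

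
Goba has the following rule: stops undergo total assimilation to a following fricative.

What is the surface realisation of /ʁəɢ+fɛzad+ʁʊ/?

[ʁəffɛzaʁʁʊ]

/ɢ/ is the segment targeted by the rule; it sits immediately before /f/, so it assimilates completely and surfaces as [f].
The same rule applies at the second boundary: /d/ → [ʁ] next to /ʁ/.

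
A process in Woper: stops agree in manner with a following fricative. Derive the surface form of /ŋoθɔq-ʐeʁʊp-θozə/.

[ŋoθɔχʐeʁʊɸθozə]

The rule targets /q/ (voiceless uvular stop), which sits before the trigger /ʐ/ (fricative).
A voiceless uvular fricative is [χ], so the surface segment is [χ].
The same rule applies at the second boundary: /p/ → [ɸ] next to /θ/.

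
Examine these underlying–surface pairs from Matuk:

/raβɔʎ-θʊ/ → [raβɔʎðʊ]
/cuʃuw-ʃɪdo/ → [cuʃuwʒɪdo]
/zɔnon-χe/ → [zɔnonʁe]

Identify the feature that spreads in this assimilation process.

voicing

Comparing underlying and surface forms, /θ/ → [ð] is the alternation; the neighbouring /ʎ/ is constant.
The change voiceless → voiced matches the voicing of the preceding /ʎ/, identifying this as voicing assimilation.
The same holds elsewhere in the data: /ʃ/ → [ʒ] after /w/ (voiceless → voiced, matching voiced); /χ/ → [ʁ] after /n/ (voiceless → voiced, matching voiced) — only voicing changes, and always toward the preceding segment.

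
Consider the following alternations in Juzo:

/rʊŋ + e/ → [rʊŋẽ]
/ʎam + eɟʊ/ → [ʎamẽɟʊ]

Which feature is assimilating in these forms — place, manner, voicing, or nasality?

nasality

The vowel /e/ surfaces as nasalised [ẽ] next to the preceding nasal /ŋ/ — it has acquired the [+nasal] feature of its neighbour.
Likewise in the remaining data: /e/ → [ẽ] after /m/ — each time a vowel is nasalised next to a preceding nasal.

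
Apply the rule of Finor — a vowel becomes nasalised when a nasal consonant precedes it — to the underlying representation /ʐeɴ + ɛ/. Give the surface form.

/ɛ/ sits next to the nasal /ɴ/ and is therefore nasalised to [ɛ̃].

[ʐeɴɛ̃]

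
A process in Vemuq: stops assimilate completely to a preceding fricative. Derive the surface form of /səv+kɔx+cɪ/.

[səvvɔxxɪ]

/k/ is the segment targeted by the rule; it sits immediately after /v/, so it assimilates completely and surfaces as [v].
The same rule applies at the second boundary: /c/ → [x] next to /x/.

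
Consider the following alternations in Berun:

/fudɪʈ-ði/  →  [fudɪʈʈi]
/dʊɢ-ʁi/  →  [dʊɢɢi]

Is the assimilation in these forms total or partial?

total assimilation

Comparing underlying and surface forms, /ð/ → [ʈ] is the alternation; the neighbouring /ʈ/ is constant.
The output [ʈ] is identical to the trigger /ʈ/ — every feature (place, manner, voicing) has been copied — so this is total assimilation.
The other form behaves the same way: /ʁ/ → [ɢ] after /ɢ/ — in each case the output is a copy of the preceding consonant.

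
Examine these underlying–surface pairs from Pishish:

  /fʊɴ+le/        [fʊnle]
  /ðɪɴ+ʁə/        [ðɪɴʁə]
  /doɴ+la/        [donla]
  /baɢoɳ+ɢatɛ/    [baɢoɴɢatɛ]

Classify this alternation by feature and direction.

regressive place assimilation

The segment that alternates is /ɴ/, which surfaces as [n] when adjacent to /l/.
/ɴ/ is uvular while /l/ is alveolar; the output [n] is alveolar, matching the trigger — so the feature that spreads is place.
Manner and voice are unchanged, so the assimilation is partial, not total.
The same holds elsewhere in the data: /ɳ/ → [ɴ] before /ɢ/ (retroflex → uvular, matching uvular) — only place changes, and always toward the following segment.
No alternation appears in [ðɪɴʁə]: there the adjacent consonants already agree in place (/ɴ/ and /ʁ/ are both uvular), so this form is consistent with the same rule.
The trigger is the following segment, so the direction is regressive (anticipatory).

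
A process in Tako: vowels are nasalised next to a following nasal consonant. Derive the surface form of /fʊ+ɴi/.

/ʊ/ sits next to the nasal /ɴ/ and is therefore nasalised to [ʊ̃].

[fʊ̃ɴi]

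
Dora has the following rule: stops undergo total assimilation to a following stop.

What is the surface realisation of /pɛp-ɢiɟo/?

[pɛɢɢiɟo]

/p/ is the segment targeted by the rule; it sits immediately before /ɢ/, so it assimilates completely and surfaces as [ɢ].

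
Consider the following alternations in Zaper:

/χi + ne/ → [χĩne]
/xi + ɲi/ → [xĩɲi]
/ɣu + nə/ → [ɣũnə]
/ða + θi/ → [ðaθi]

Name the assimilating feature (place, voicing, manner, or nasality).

nasality

The vowel /i/ surfaces as nasalised [ĩ] next to the following nasal /n/ — it has acquired the [+nasal] feature of its neighbour.
Likewise in the remaining data: /i/ → [ĩ] before /ɲ/; /u/ → [ũ] before /n/ — each time a vowel is nasalised next to a following nasal.
No change occurs in [ðaθi] because the vowel at the boundary is adjacent to an oral consonant, not a nasal (/a/ next to /θ/).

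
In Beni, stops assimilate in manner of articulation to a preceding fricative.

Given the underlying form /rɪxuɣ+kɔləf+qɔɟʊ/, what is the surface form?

[rɪxuɣxɔləfχɔɟʊ]

The rule targets /k/ (voiceless velar stop), which sits after the trigger /ɣ/ (fricative).
A voiceless velar fricative is [x], so the surface segment is [x].
At the second juncture, /q/ likewise becomes [χ] adjacent to /f/.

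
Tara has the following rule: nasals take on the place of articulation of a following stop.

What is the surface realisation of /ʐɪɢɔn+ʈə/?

The rule targets /n/ (voiced alveolar nasal), which sits before the trigger /ʈ/ (retroflex).
Changing only its place to retroflex gives [ɳ] — the voiced retroflex nasal.

[ʐɪɢɔɳʈə]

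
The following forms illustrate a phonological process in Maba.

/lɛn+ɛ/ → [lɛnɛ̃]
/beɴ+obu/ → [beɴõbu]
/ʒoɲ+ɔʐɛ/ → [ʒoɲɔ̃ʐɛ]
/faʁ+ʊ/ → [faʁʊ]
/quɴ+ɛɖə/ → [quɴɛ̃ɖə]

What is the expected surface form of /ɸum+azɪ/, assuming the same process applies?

[ɸumãzɪ]

The data show progressive nasality assimilation (vowel nasalisation): /ɛ/ → [ɛ̃] after /n/; /o/ → [õ] after /ɴ/; /ɔ/ → [ɔ̃] after /ɲ/; /ɛ/ → [ɛ̃] after /ɴ/ — a vowel is nasalised by an immediately preceding nasal consonant.
No change occurs in [faʁʊ] because the vowel at the boundary is adjacent to an oral consonant, not a nasal (/ʊ/ next to /ʁ/).
The vowel /a/ is adjacent to the preceding nasal /m/, so it acquires [+nasal] and surfaces as [ã].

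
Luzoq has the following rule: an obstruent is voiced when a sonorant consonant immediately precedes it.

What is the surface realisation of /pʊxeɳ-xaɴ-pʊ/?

[pʊxeɳɣaɴbʊ]

The rule targets /x/ (voiceless velar fricative), which sits after the trigger /ɳ/ (voiced).
The voiced velar fricative is [ɣ], so /x/ → [ɣ].
The same rule applies at the second boundary: /p/ → [b] next to /ɴ/.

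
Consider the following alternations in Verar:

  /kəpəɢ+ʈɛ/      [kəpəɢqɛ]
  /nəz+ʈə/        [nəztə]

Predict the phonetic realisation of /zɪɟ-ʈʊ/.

The data show progressive place assimilation: /ʈ/ → [q] after /ɢ/; /ʈ/ → [t] after /z/. In each pair only place changes, matching the preceding consonant, while manner and voice stay constant.
The rule targets /ʈ/ (voiceless retroflex stop), which sits after the trigger /ɟ/ (palatal).
The voiceless palatal stop is [c], so /ʈ/ → [c].

[zɪɟcʊ]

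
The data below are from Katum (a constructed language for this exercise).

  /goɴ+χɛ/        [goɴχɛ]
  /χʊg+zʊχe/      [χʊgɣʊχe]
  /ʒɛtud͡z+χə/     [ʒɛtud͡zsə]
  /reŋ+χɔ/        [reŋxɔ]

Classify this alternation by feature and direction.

progressive place assimilation

Comparing underlying and surface forms, /z/ → [ɣ] is the alternation; the neighbouring /g/ is constant.
The change alveolar → velar matches the place of the preceding /g/, identifying this as place assimilation.
Manner and voice are unchanged, so the assimilation is partial, not total.
The same holds elsewhere in the data: /χ/ → [s] after /d͡z/ (uvular → alveolar, matching alveolar); /χ/ → [x] after /ŋ/ (uvular → velar, matching velar) — only place changes, and always toward the preceding segment.
No alternation appears in [goɴχɛ]: there the adjacent consonants already agree in place (/χ/ and /ɴ/ are both uvular), so this form is consistent with the same rule.
Since the segment that changes follows the conditioning segment, the assimilation is progressive.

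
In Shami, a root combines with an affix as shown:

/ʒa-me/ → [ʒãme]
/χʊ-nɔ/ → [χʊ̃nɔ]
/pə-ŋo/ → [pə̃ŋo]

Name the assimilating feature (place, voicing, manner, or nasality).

The vowel /a/ surfaces as nasalised [ã] next to the following nasal /m/ — it has acquired the [+nasal] feature of its neighbour.
Likewise in the remaining data: /ʊ/ → [ʊ̃] before /n/; /ə/ → [ə̃] before /ŋ/ — each time a vowel is nasalised next to a following nasal.

nasality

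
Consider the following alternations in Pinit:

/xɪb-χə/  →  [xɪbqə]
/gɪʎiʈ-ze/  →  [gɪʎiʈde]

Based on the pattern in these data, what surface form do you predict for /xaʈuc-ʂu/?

[xaʈucʈu]

The data show progressive manner assimilation: /χ/ → [q] after /b/; /z/ → [d] after /ʈ/. In each pair only manner changes, matching the preceding consonant, while place and voice stay constant.
The rule targets /ʂ/ (voiceless retroflex fricative), which sits after the trigger /c/ (stop).
The voiceless retroflex stop is [ʈ], so /ʂ/ → [ʈ].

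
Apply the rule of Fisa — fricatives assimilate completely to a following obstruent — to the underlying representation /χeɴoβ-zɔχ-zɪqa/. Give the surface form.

[χeɴozzɔzzɪqa]

/β/ is the segment targeted by the rule; it sits immediately before /z/, so it assimilates completely and surfaces as [z].
The same rule applies at the second boundary: /χ/ → [z] next to /z/.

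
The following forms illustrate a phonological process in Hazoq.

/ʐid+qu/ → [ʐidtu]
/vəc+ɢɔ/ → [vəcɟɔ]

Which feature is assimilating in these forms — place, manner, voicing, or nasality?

Comparing underlying and surface forms, /q/ → [t] is the alternation; the neighbouring /d/ is constant.
The change uvular → alveolar matches the place of the preceding /d/, identifying this as place assimilation.
The other alternating form patterns the same way: /ɢ/ → [ɟ] after /c/ (uvular → palatal, matching palatal) — only place changes, and always toward the preceding segment.

place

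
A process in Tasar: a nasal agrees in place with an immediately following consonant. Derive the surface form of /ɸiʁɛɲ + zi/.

/ɲ/ is a voiced palatal nasal. The following trigger /z/ is alveolar, so /ɲ/ must become alveolar as well.
A voiced alveolar nasal is [n], so the surface segment is [n].

[ɸiʁɛnzi]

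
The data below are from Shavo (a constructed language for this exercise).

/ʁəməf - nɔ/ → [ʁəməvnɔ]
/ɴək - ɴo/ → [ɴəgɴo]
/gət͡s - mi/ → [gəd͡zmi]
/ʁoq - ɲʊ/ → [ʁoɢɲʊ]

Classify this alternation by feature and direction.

Comparing underlying and surface forms, /f/ → [v] is the alternation; the neighbouring /n/ is constant.
The change voiceless → voiced matches the voicing of the following /n/, identifying this as voicing assimilation.
Place and manner are unchanged, so the assimilation is partial, not total.
The other alternating forms pattern the same way: /k/ → [g] before /ɴ/ (voiceless → voiced, matching voiced); /t͡s/ → [d͡z] before /m/ (voiceless → voiced, matching voiced); /q/ → [ɢ] before /ɲ/ (voiceless → voiced, matching voiced) — only voicing changes, and always toward the following segment.
The trigger is the following segment, so the direction is regressive (anticipatory).

regressive voicing assimilation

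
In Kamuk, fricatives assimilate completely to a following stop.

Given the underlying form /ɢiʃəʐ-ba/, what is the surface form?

/ʐ/ is the segment targeted by the rule; it sits immediately before /b/, so it assimilates completely and surfaces as [b].

[ɢiʃəbba]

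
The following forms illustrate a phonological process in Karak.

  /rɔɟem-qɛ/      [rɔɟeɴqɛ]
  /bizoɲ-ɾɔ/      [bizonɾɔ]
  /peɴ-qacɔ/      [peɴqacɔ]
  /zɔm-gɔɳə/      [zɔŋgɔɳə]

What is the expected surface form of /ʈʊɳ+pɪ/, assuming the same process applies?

The data show regressive place assimilation: /m/ → [ɴ] before /q/; /ɲ/ → [n] before /ɾ/; /m/ → [ŋ] before /g/. In each pair only place changes, matching the following consonant, while manner and voice stay constant.
No alternation appears in [peɴqacɔ]: there the adjacent consonants already agree in place (/ɴ/ and /q/ are both uvular), so this form is consistent with the same rule.
The rule targets /ɳ/ (voiced retroflex nasal), which sits before the trigger /p/ (bilabial).
The voiced bilabial nasal is [m], so /ɳ/ → [m].

[ʈʊmpɪ]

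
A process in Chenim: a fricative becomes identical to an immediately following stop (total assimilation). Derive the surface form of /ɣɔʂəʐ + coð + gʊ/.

/ʐ/ is the segment targeted by the rule; it sits immediately before /c/, so it assimilates completely and surfaces as [c].
The same rule applies at the second boundary: /ð/ → [g] next to /g/.

[ɣɔʂəccoggʊ]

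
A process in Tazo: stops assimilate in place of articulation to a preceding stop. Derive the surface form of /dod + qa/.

[dodta]

The rule targets /q/ (voiceless uvular stop), which sits after the trigger /d/ (alveolar).
Changing only its place to alveolar gives [t] — the voiceless alveolar stop.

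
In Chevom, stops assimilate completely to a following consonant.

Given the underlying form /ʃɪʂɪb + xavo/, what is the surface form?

[ʃɪʂɪxxavo]

/b/ is the segment targeted by the rule; it sits immediately before /x/, so it assimilates completely and surfaces as [x].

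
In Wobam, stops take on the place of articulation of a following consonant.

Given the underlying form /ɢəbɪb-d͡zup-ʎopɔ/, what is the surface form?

[ɢəbɪdd͡zucʎopɔ]

/b/ is a voiced bilabial stop. The following trigger /d͡z/ is alveolar, so /b/ must become alveolar as well.
The voiced alveolar stop is [d], so /b/ → [d].
At the second juncture, /p/ likewise becomes [c] adjacent to /ʎ/.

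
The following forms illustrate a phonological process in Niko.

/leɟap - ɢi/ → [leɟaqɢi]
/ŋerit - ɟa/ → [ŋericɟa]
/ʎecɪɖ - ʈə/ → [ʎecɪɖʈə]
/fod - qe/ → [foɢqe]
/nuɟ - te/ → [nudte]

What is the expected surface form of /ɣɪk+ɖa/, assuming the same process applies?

[ɣɪʈɖa]

The data show regressive place assimilation: /p/ → [q] before /ɢ/; /t/ → [c] before /ɟ/; /d/ → [ɢ] before /q/; /ɟ/ → [d] before /t/. In each pair only place changes, matching the following consonant, while manner and voice stay constant.
Nothing changes in [ʎecɪɖʈə]: there the adjacent consonants already agree in place (/ɖ/ and /ʈ/ are both retroflex), so this form is consistent with the same rule.
/k/ is a voiceless velar stop. The following trigger /ɖ/ is retroflex, so /k/ must become retroflex as well.
Changing only its place to retroflex gives [ʈ] — the voiceless retroflex stop.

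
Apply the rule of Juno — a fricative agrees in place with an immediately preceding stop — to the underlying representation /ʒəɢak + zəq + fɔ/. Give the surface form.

/z/ is a voiced alveolar fricative. The preceding trigger /k/ is velar, so /z/ must become velar as well.
The voiced velar fricative is [ɣ], so /z/ → [ɣ].
At the second juncture, /f/ likewise becomes [χ] adjacent to /q/.

[ʒəɢakɣəqχɔ]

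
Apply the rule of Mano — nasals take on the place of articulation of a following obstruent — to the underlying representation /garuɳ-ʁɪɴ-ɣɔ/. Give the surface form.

[garuɴʁɪŋɣɔ]

/ɳ/ is a voiced retroflex nasal. The following trigger /ʁ/ is uvular, so /ɳ/ must become uvular as well.
A voiced uvular nasal is [ɴ], so the surface segment is [ɴ].
At the second juncture, /ɴ/ likewise becomes [ŋ] adjacent to /ɣ/.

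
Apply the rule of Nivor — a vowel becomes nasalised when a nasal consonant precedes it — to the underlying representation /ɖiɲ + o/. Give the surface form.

/o/ sits next to the nasal /ɲ/ and is therefore nasalised to [õ].

[ɖiɲõ]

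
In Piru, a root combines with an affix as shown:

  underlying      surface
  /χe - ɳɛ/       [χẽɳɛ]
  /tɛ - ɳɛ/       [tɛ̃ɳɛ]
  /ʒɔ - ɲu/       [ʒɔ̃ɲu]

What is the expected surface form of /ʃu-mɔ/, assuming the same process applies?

The data show regressive nasality assimilation (vowel nasalisation): /e/ → [ẽ] before /ɳ/; /ɛ/ → [ɛ̃] before /ɳ/; /ɔ/ → [ɔ̃] before /ɲ/ — a vowel is nasalised by an immediately following nasal consonant.
/u/ sits next to the nasal /m/ and is therefore nasalised to [ũ].

[ʃũmɔ]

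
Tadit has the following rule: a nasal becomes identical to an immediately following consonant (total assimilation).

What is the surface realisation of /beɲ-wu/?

[bewwu]

/ɲ/ is the segment targeted by the rule; it sits immediately before /w/, so it assimilates completely and surfaces as [w].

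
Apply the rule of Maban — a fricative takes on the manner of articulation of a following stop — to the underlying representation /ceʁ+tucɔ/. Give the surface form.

[ceɢtucɔ]

The rule targets /ʁ/ (voiced uvular fricative), which sits before the trigger /t/ (stop).
Changing only its manner to stop gives [ɢ] — the voiced uvular stop.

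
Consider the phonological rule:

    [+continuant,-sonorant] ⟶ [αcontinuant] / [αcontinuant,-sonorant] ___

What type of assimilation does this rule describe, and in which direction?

progressive manner assimilation

The shared variable α links the value of [continuant] on the target to that of the neighbouring obstruent. [continuant] distinguishes stops from fricatives — a manner-of-articulation feature — so this is manner assimilation.
The conditioning segment sits to the left of the focus bar, meaning the trigger precedes the segment that changes — progressive assimilation.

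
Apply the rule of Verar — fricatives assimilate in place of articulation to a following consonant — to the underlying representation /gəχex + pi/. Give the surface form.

The rule targets /x/ (voiceless velar fricative), which sits before the trigger /p/ (bilabial).
The voiceless bilabial fricative is [ɸ], so /x/ → [ɸ].

[gəχeɸpi]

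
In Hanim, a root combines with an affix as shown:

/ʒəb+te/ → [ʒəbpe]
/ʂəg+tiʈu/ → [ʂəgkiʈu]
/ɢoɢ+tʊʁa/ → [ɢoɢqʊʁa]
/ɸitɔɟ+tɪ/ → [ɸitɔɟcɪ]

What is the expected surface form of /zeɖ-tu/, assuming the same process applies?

The data show progressive place assimilation: /t/ → [p] after /b/; /t/ → [k] after /g/; /t/ → [q] after /ɢ/; /t/ → [c] after /ɟ/. In each pair only place changes, matching the preceding consonant, while manner and voice stay constant.
The rule targets /t/ (voiceless alveolar stop), which sits after the trigger /ɖ/ (retroflex).
Changing only its place to retroflex gives [ʈ] — the voiceless retroflex stop.

[zeɖʈu]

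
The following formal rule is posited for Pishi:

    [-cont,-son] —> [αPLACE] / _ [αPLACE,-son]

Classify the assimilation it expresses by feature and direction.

regressive place assimilation

The rule copies the place features (abbreviated [PLACE]) from the environment onto the target, so the assimilating feature is place.
The conditioning segment sits to the right of the focus bar, meaning the trigger follows the segment that changes — regressive assimilation.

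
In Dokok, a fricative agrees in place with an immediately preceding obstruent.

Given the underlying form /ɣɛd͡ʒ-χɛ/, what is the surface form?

The rule targets /χ/ (voiceless uvular fricative), which sits after the trigger /d͡ʒ/ (postalveolar).
The voiceless postalveolar fricative is [ʃ], so /χ/ → [ʃ].

[ɣɛd͡ʒʃɛ]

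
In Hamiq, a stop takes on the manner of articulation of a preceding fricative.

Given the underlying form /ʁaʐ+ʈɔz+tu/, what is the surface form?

[ʁaʐʂɔzsu]

/ʈ/ is a voiceless retroflex stop. The preceding trigger /ʐ/ is a fricative, so /ʈ/ must become a fricative as well.
A voiceless retroflex fricative is [ʂ], so the surface segment is [ʂ].
The same rule applies at the second boundary: /t/ → [s] next to /z/.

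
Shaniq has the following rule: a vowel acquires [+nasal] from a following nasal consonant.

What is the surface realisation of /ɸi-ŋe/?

/i/ sits next to the nasal /ŋ/ and is therefore nasalised to [ĩ].

[ɸĩŋe]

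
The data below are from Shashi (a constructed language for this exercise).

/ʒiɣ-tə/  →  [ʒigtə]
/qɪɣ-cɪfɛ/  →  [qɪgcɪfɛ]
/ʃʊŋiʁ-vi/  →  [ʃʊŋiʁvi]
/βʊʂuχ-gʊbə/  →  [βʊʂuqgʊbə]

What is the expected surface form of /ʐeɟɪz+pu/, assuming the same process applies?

[ʐeɟɪdpu]

The data show regressive manner assimilation: /ɣ/ → [g] before /t/; /ɣ/ → [g] before /c/; /χ/ → [q] before /g/. In each pair only manner changes, matching the following consonant, while place and voice stay constant.
No alternation appears in [ʃʊŋiʁvi]: there the adjacent consonants already agree in manner (/ʁ/ and /v/ are both fricatives), so this form is consistent with the same rule.
The rule targets /z/ (voiced alveolar fricative), which sits before the trigger /p/ (stop).
Changing only its manner to stop gives [d] — the voiced alveolar stop.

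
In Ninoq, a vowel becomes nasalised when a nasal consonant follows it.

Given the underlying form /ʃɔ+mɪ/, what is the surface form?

[ʃɔ̃mɪ]

The vowel /ɔ/ is adjacent to the following nasal /m/, so it acquires [+nasal] and surfaces as [ɔ̃].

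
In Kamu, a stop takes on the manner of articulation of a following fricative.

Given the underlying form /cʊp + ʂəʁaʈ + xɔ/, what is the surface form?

The rule targets /p/ (voiceless bilabial stop), which sits before the trigger /ʂ/ (fricative).
The voiceless bilabial fricative is [ɸ], so /p/ → [ɸ].
The same rule applies at the second boundary: /ʈ/ → [ʂ] next to /x/.

[cʊɸʂəʁaʂxɔ]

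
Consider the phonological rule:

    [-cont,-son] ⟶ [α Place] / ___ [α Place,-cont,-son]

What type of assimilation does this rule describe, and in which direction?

regressive place assimilation

The rule copies the place features (abbreviated [Place]) from the environment onto the target, so the assimilating feature is place.
The conditioning segment sits to the right of the focus bar, meaning the trigger follows the segment that changes — regressive assimilation.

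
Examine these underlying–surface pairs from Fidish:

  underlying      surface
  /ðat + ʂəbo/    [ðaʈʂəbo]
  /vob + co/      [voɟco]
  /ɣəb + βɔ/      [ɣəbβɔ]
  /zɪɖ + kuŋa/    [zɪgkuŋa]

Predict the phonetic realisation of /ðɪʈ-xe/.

The data show regressive place assimilation: /t/ → [ʈ] before /ʂ/; /b/ → [ɟ] before /c/; /ɖ/ → [g] before /k/. In each pair only place changes, matching the following consonant, while manner and voice stay constant.
No alternation appears in [ɣəbβɔ]: there the adjacent consonants already agree in place (/b/ and /β/ are both bilabial), so this form is consistent with the same rule.
The rule targets /ʈ/ (voiceless retroflex stop), which sits before the trigger /x/ (velar).
A voiceless velar stop is [k], so the surface segment is [k].

[ðɪkxe]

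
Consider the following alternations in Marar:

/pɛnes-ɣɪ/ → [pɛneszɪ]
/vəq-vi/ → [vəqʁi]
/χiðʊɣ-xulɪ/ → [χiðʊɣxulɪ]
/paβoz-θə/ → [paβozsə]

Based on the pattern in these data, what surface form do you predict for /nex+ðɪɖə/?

[nexɣɪɖə]

The data show progressive place assimilation: /ɣ/ → [z] after /s/; /v/ → [ʁ] after /q/; /θ/ → [s] after /z/. In each pair only place changes, matching the preceding consonant, while manner and voice stay constant.
No alternation appears in [χiðʊɣxulɪ]: there the adjacent consonants already agree in place (/x/ and /ɣ/ are both velar), so this form is consistent with the same rule.
/ð/ is a voiced dental fricative. The preceding trigger /x/ is velar, so /ð/ must become velar as well.
Changing only its place to velar gives [ɣ] — the voiced velar fricative.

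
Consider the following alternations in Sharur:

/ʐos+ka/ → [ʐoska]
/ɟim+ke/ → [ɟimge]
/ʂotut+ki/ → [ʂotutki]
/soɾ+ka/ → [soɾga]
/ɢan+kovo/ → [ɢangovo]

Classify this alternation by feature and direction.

progressive voicing assimilation

Comparing underlying and surface forms, /k/ → [g] is the alternation; the neighbouring /m/ is constant.
The change voiceless → voiced matches the voicing of the preceding /m/, identifying this as voicing assimilation.
Place and manner are unchanged, so the assimilation is partial, not total.
The other alternating forms pattern the same way: /k/ → [g] after /ɾ/ (voiceless → voiced, matching voiced); /k/ → [g] after /n/ (voiceless → voiced, matching voiced) — only voicing changes, and always toward the preceding segment.
Nothing changes in [ʐoska], [ʂotutki]: there the adjacent consonants already agree in voicing (/k/ and /s/ are both voiceless; /k/ and /t/ are both voiceless), so these forms are consistent with the same rule.
The trigger is the preceding segment, so the direction is progressive (perseverative).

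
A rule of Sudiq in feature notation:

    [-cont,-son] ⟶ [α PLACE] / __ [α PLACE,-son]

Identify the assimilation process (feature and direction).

regressive place assimilation

The rule copies the place features (abbreviated [PLACE]) from the environment onto the target, so the assimilating feature is place.
Since the environment is written after the underscore, the trigger follows the target; the direction is regressive.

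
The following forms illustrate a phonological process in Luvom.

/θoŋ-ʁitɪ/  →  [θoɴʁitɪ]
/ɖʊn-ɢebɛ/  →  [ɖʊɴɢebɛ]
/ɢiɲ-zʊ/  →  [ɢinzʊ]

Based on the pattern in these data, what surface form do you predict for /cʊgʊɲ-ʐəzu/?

The data show regressive place assimilation: /ŋ/ → [ɴ] before /ʁ/; /n/ → [ɴ] before /ɢ/; /ɲ/ → [n] before /z/. In each pair only place changes, matching the following consonant, while manner and voice stay constant.
The rule targets /ɲ/ (voiced palatal nasal), which sits before the trigger /ʐ/ (retroflex).
A voiced retroflex nasal is [ɳ], so the surface segment is [ɳ].

[cʊgʊɳʐəzu]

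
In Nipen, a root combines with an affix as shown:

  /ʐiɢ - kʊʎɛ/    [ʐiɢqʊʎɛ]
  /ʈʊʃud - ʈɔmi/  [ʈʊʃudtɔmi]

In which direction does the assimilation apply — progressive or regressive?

progressive

Comparing underlying and surface forms, /k/ → [q] is the alternation; the neighbouring /ɢ/ is constant.
/k/ is velar while /ɢ/ is uvular; the output [q] is uvular, matching the trigger — so the feature that spreads is place.
Checking the remaining alternation: /ʈ/ → [t] after /d/ (retroflex → alveolar, matching alveolar) — only place changes, and always toward the preceding segment.
The trigger is the preceding segment, so the direction is progressive (perseverative).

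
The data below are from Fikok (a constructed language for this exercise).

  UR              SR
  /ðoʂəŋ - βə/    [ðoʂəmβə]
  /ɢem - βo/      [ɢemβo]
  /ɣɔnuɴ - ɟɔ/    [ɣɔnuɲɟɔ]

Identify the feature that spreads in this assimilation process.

Comparing underlying and surface forms, /ŋ/ → [m] is the alternation; the neighbouring /β/ is constant.
The change velar → bilabial matches the place of the following /β/, identifying this as place assimilation.
The same holds elsewhere in the data: /ɴ/ → [ɲ] before /ɟ/ (uvular → palatal, matching palatal) — only place changes, and always toward the following segment.
No alternation appears in [ɢemβo]: there the adjacent consonants already agree in place (/m/ and /β/ are both bilabial), so this form is consistent with the same rule.

place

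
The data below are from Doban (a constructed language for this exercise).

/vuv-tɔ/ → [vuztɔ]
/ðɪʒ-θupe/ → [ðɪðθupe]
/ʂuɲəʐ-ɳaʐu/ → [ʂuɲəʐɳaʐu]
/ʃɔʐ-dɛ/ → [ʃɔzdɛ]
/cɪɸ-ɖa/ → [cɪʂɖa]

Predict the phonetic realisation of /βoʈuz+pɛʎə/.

[βoʈuβpɛʎə]

The data show regressive place assimilation: /v/ → [z] before /t/; /ʒ/ → [ð] before /θ/; /ʐ/ → [z] before /d/; /ɸ/ → [ʂ] before /ɖ/. In each pair only place changes, matching the following consonant, while manner and voice stay constant.
No alternation appears in [ʂuɲəʐɳaʐu]: there the adjacent consonants already agree in place (/ʐ/ and /ɳ/ are both retroflex), so this form is consistent with the same rule.
/z/ is a voiced alveolar fricative. The following trigger /p/ is bilabial, so /z/ must become bilabial as well.
A voiced bilabial fricative is [β], so the surface segment is [β].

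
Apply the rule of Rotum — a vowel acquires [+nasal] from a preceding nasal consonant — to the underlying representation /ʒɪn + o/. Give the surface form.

[ʒɪnõ]

The vowel /o/ is adjacent to the preceding nasal /n/, so it acquires [+nasal] and surfaces as [õ].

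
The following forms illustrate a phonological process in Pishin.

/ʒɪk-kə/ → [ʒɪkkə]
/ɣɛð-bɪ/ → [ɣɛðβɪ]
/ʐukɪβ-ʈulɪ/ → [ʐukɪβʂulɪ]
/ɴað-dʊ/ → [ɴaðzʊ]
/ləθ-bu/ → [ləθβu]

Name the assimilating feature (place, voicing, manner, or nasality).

Underlying /b/ is realised as [β] next to /ð/; /ð/ itself does not change.
/b/ is a stop while /ð/ is a fricative; the output [β] is a fricative, matching the trigger — so the feature that spreads is manner.
The other alternating forms pattern the same way: /ʈ/ → [ʂ] after /β/ (stop → fricative, matching a fricative); /d/ → [z] after /ð/ (stop → fricative, matching a fricative); /b/ → [β] after /θ/ (stop → fricative, matching a fricative) — only manner changes, and always toward the preceding segment.
Nothing changes in [ʒɪkkə]: there the adjacent consonants already agree in manner (/k/ and /k/ are both stops), so this form is consistent with the same rule.

manner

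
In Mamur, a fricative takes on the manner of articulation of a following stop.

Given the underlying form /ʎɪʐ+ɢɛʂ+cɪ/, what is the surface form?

/ʐ/ is a voiced retroflex fricative. The following trigger /ɢ/ is a stop, so /ʐ/ must become a stop as well.
Changing only its manner to stop gives [ɖ] — the voiced retroflex stop.
The same rule applies at the second boundary: /ʂ/ → [ʈ] next to /c/.

[ʎɪɖɢɛʈcɪ]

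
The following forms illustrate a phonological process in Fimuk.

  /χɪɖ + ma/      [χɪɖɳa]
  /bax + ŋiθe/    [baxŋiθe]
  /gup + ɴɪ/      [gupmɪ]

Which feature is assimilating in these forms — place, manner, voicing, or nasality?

Underlying /m/ is realised as [ɳ] next to /ɖ/; /ɖ/ itself does not change.
The change bilabial → retroflex matches the place of the preceding /ɖ/, identifying this as place assimilation.
The other alternating form patterns the same way: /ɴ/ → [m] after /p/ (uvular → bilabial, matching bilabial) — only place changes, and always toward the preceding segment.
Nothing changes in [baxŋiθe]: there the adjacent consonants already agree in place (/ŋ/ and /x/ are both velar), so this form is consistent with the same rule.

place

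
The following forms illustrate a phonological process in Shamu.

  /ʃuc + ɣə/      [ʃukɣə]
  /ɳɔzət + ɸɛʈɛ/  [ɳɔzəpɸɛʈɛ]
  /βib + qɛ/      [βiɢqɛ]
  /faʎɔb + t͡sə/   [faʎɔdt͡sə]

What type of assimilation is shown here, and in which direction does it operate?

The segment that alternates is /c/, which surfaces as [k] when adjacent to /ɣ/.
/c/ is palatal while /ɣ/ is velar; the output [k] is velar, matching the trigger — so the feature that spreads is place.
Manner and voice are unchanged, so the assimilation is partial, not total.
The other alternating forms pattern the same way: /t/ → [p] before /ɸ/ (alveolar → bilabial, matching bilabial); /b/ → [ɢ] before /q/ (bilabial → uvular, matching uvular); /b/ → [d] before /t͡s/ (bilabial → alveolar, matching alveolar) — only place changes, and always toward the following segment.
The trigger is the following segment, so the direction is regressive (anticipatory).

regressive place assimilation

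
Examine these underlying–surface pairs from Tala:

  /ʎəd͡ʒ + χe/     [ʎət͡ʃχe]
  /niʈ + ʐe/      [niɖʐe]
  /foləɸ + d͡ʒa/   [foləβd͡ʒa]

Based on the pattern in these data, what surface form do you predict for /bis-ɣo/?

The data show regressive voicing assimilation: /d͡ʒ/ → [t͡ʃ] before /χ/; /ʈ/ → [ɖ] before /ʐ/; /ɸ/ → [β] before /d͡ʒ/. In each pair only voicing changes, matching the following consonant, while place and manner stay constant.
The rule targets /s/ (voiceless alveolar fricative), which sits before the trigger /ɣ/ (voiced).
The voiced alveolar fricative is [z], so /s/ → [z].

[bizɣo]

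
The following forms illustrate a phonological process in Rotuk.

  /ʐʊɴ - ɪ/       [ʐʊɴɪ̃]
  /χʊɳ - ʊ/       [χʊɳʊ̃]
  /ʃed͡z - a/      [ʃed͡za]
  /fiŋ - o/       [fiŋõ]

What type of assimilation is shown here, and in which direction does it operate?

progressive nasality assimilation (vowel nasalisation)

The vowel /ɪ/ surfaces as nasalised [ɪ̃] next to the preceding nasal /ɴ/ — it has acquired the [+nasal] feature of its neighbour.
Likewise in the remaining data: /ʊ/ → [ʊ̃] after /ɳ/; /o/ → [õ] after /ŋ/ — each time a vowel is nasalised next to a preceding nasal.
No change occurs in [ʃed͡za] because the vowel at the boundary is adjacent to an oral consonant, not a nasal (/a/ next to /d͡z/).
Because the conditioning nasal is to the left of the vowel that changes, the process is progressive (perseverative).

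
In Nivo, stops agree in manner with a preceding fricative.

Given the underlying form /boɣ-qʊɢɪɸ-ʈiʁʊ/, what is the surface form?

The rule targets /q/ (voiceless uvular stop), which sits after the trigger /ɣ/ (fricative).
The voiceless uvular fricative is [χ], so /q/ → [χ].
At the second juncture, /ʈ/ likewise becomes [ʂ] adjacent to /ɸ/.

[boɣχʊɢɪɸʂiʁʊ]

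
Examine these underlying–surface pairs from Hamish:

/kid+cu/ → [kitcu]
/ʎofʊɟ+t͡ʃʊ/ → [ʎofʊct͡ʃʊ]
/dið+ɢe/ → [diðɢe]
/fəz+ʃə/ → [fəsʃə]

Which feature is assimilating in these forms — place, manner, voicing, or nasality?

voicing

The segment that alternates is /d/, which surfaces as [t] when adjacent to /c/.
/d/ is voiced while /c/ is voiceless; the output [t] is voiceless, matching the trigger — so the feature that spreads is voicing.
The other alternating forms pattern the same way: /ɟ/ → [c] before /t͡ʃ/ (voiced → voiceless, matching voiceless); /z/ → [s] before /ʃ/ (voiced → voiceless, matching voiceless) — only voicing changes, and always toward the following segment.
Nothing changes in [diðɢe]: there the adjacent consonants already agree in voicing (/ð/ and /ɢ/ are both voiced), so this form is consistent with the same rule.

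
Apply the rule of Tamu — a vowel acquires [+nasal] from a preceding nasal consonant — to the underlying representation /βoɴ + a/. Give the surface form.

/a/ sits next to the nasal /ɴ/ and is therefore nasalised to [ã].

[βoɴã]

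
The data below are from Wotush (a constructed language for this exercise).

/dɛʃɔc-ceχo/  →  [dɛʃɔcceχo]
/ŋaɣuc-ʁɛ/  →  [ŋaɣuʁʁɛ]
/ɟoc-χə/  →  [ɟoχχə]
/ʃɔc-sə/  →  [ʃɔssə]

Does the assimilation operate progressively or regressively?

Underlying /c/ is realised as [ʁ] next to /ʁ/; /ʁ/ itself does not change.
The output [ʁ] is identical to the trigger /ʁ/ — every feature (place, manner, voicing) has been copied — so this is total assimilation.
The other forms behave the same way: /c/ → [χ] before /χ/; /c/ → [s] before /s/ — in each case the output is a copy of the following consonant.
In [dɛʃɔcceχo] the two consonants at the boundary are already identical (/c/ + /c/), so the rule applies vacuously and nothing changes.
Since the segment that changes precedes the conditioning segment, the assimilation is regressive.

regressive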